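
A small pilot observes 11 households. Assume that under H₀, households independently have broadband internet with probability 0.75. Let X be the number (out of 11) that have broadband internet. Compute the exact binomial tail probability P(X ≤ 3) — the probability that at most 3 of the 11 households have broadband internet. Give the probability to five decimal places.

X is binomial with n = 11 and p = 0.75.
P(X ≤ 3) = C(11,0)·0.75^0·0.25^11 + C(11,1)·0.75^1·0.25^10 + C(11,2)·0.75^2·0.25^9 + C(11,3)·0.75^3·0.25^8.
= 0.000000 + 0.000008 + 0.000118 + 0.001062 = 0.00119.

P = 0.00119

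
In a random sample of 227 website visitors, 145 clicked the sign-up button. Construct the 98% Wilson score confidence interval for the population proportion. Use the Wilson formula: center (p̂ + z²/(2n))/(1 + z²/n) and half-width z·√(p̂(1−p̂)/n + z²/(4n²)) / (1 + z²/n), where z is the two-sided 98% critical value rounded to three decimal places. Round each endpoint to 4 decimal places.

(0.5622, 0.7089)

p̂ = 145/227 = 0.63877; z = 2.326, so z² = 5.410276.
1 + z²/n = 1.023834.
Center = (0.63877 + 0.011917)/1.023834 = 0.63554.
Radicand: p̂(1−p̂)/n + z²/(4n²) = 0.001016493 + 0.000026249 = 0.001042742.
Half-width = 2.326·√0.001042742/1.023834 = 0.07336.
CI: 0.63554 ± 0.07336 = (0.5622, 0.7089).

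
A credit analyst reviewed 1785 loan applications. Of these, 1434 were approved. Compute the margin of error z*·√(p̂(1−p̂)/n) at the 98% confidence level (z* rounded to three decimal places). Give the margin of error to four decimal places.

ME = 0.0219

p̂ = 1434/1785 = 0.80336.
SE(p̂) = √(0.80336·0.19664/1785) = 0.009407.
z* = 2.326 at the 98% level.
ME = 2.326·0.009407 = 0.0219.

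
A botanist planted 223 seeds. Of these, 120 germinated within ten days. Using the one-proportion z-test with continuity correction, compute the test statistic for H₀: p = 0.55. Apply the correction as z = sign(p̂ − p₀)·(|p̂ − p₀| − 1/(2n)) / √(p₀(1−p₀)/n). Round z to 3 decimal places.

z = -0.289

With x = 120 successes in n = 223, p̂ = 0.53812. p̂ − p₀ = -0.011883.
Continuity correction 1/(2n) = 1/446 = 0.002242.
Corrected numerator: |-0.011883| − 0.002242 = 0.009641.
Under H₀, SE = √(p₀(1−p₀)/n) = √(0.55·0.45/223) = √0.001109865 = 0.033315.
z = (−)0.009641/0.033315 = -0.289.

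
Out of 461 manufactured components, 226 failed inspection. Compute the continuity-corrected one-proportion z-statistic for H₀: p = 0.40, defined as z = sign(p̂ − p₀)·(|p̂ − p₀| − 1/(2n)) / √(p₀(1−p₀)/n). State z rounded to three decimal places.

p̂ = 226/461 = 0.49024. p̂ − p₀ = 0.090239.
1/(2n) = 0.001085.
Corrected numerator: |0.090239| − 0.001085 = 0.089154.
Under H₀, SE = √(p₀(1−p₀)/n) = √(0.40·0.60/461) = √0.000520607 = 0.022817.
z = (+)0.089154/0.022817 = 3.907.

z = 3.907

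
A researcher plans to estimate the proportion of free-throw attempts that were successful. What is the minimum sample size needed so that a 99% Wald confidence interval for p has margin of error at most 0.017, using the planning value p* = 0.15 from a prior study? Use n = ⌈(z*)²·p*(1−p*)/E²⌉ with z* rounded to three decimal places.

n = 2928

The 99% critical value is z* = 2.576.
p*(1−p*) = 0.1275.
(z*)²·p*(1−p*)/E² = 6.635776·0.1275/0.000289 = 2927.548.
⌈2927.548⌉ = 2928.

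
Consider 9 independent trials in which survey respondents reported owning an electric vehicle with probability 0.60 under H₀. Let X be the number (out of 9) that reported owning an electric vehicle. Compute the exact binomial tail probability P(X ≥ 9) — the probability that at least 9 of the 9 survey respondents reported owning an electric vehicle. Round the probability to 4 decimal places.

X is binomial with n = 9 and p = 0.60.
P(X ≥ 9) = C(9,9)·0.60^9·0.40^0.
= 0.010078 = 0.0101.

P = 0.0101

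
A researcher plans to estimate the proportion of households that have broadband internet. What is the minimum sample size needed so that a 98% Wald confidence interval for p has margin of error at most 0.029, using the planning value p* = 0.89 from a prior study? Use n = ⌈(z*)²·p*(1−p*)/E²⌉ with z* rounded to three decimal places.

n = 630

z* = 2.326 at the 98% level.
p*(1−p*) = 0.0979.
(z*)²·p*(1−p*)/E² = 5.410276·0.0979/0.000841 = 629.805.
Rounding up, n = 630.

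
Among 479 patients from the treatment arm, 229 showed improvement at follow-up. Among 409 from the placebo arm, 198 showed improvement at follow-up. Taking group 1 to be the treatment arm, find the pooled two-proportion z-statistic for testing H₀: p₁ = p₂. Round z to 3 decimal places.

z = -0.179

Sample proportions: p̂₁ = 229/479 = 0.47808 and p̂₂ = 198/409 = 0.48411.
Pooled p̂ = (229+198)/(479+409) = 427/888 = 0.48086.
SE = √[p̂(1−p̂)(1/n₁+1/n₂)] = √[0.48086·0.51914·(1/479+1/409)] ≈ 0.033638.
z = -0.00603/0.033638 = -0.179.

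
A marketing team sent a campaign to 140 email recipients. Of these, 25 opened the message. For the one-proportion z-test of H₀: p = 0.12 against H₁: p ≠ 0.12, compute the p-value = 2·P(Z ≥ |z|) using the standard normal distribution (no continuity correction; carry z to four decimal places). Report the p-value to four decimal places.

p-value = 0.0330

With x = 25 successes in n = 140, p̂ = 0.17857.
SE₀ = √(0.12·0.88/140) = 0.027464.
z = (p̂ − p₀)/SE = (25/140 − 0.12)/0.027464 ≈ 2.1326.
From the standard normal, 2·P(Z ≥ |z|) = 0.0330.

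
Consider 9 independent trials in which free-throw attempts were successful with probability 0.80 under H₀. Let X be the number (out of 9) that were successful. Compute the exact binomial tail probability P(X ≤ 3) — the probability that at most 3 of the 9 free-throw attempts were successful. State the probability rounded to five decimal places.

P = 0.00307

X ~ Binomial(n=9, p=0.80).
P(X ≤ 3) = C(9,0)·0.80^0·0.20^9 + C(9,1)·0.80^1·0.20^8 + C(9,2)·0.80^2·0.20^7 + C(9,3)·0.80^3·0.20^6.
= 0.000001 + 0.000018 + 0.000295 + 0.002753 = 0.00307.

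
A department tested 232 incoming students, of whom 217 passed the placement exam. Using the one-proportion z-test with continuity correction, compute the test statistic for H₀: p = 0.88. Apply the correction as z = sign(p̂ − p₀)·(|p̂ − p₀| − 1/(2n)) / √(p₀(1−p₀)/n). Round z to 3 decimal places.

z = 2.493

The sample proportion is 217/232 = 0.93534. p̂ − p₀ = 0.055345.
Continuity correction 1/(2n) = 1/464 = 0.002155.
Corrected numerator: |0.055345| − 0.002155 = 0.053190.
Under H₀, SE = √(p₀(1−p₀)/n) = √(0.88·0.12/232) = √0.000455172 = 0.021335.
z = +0.053190/0.021335 = 2.493.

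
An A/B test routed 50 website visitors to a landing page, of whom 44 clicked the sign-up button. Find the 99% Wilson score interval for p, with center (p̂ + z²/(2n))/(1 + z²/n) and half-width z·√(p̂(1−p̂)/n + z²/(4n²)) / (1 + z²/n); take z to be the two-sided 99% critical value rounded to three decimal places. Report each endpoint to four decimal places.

p̂ = 44/50 = 0.88000; z = 2.576, so z² = 6.635776.
Denominator 1 + z²/n = 1 + 6.635776/50 = 1.132716.
Center = (0.88000 + 0.066358)/1.132716 = 0.83548.
Radicand: p̂(1−p̂)/n + z²/(4n²) = 0.002112000 + 0.000663578 = 0.002775578.
Half-width = 2.576·√0.002775578/1.132716 = 0.11981.
Interval: 0.83548 ± 0.11981 → (0.7157, 0.9553).

(0.7157, 0.9553)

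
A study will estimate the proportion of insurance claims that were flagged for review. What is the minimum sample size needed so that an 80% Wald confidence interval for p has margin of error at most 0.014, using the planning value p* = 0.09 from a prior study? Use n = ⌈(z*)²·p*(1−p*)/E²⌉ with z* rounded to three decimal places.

The 80% critical value is z* = 1.282.
p*(1−p*) = 0.09·0.91 = 0.0819.
(z*)²·p*(1−p*)/E² = 1.643524·0.0819/0.000196 = 686.758.
Rounding up, n = 687.

n = 687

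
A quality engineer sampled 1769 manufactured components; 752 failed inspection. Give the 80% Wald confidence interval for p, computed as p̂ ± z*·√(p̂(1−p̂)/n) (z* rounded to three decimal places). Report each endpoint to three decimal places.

Sample proportion p̂ = 752/1769 = 0.42510.
Standard error of p̂: √(0.244390/1769) = √0.000138151 = 0.011754.
z* = 1.282 at the 80% level.
Margin of error: 1.282 × 0.011754 = 0.01507.
So the interval runs from 0.410 to 0.440.

(0.410, 0.440)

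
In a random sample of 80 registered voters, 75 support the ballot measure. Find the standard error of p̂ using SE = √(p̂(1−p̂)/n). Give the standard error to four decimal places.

SE = 0.0271

With x = 75 successes in n = 80, p̂ = 0.93750.
p̂(1−p̂) = 0.93750·0.06250 = 0.058594.
SE = √(0.058594/80) = 0.0271.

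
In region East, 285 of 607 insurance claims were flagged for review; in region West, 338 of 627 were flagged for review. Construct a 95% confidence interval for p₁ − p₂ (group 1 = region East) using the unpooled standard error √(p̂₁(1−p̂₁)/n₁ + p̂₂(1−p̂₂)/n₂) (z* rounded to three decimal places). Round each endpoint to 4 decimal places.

(-0.1252, -0.0139)

p̂₁ = 285/607 = 0.46952, p̂₂ = 338/627 = 0.53907; p̂₁ − p̂₂ = -0.06955.
SE = √(0.000410331 + 0.000396289) = √0.000806620 = 0.028401.
The 95% critical value is z* = 1.960. Margin = 1.960·0.028401 = 0.05567.
CI: -0.06955 ± 0.05567 = (-0.1252, -0.0139).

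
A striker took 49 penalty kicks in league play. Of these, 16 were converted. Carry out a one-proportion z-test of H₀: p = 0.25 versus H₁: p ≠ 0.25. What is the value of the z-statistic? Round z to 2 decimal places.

z = 1.24

Sample proportion p̂ = 16/49 = 0.32653.
Under H₀, SE = √(p₀(1−p₀)/n) = √(0.25·0.75/49) = √0.003826531 = 0.061859.
Test statistic: z = 0.07653/0.061859 = 1.24.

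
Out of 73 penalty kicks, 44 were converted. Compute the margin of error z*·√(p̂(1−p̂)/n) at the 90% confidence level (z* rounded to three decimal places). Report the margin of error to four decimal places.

ME = 0.0942

With x = 44 successes in n = 73, p̂ = 0.60274.
Standard error of p̂: √(0.239445/73) = √0.003280062 = 0.057272.
z* = 1.645 at the 90% level.
ME = 1.645·0.057272 = 0.0942.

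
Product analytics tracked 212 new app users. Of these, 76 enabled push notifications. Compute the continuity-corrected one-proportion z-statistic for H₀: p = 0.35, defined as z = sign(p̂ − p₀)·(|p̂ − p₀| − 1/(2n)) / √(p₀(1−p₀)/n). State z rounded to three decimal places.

z = 0.187

p̂ = 76/212 = 0.35849. p̂ − p₀ = 0.008491.
1/(2n) = 0.002358.
Corrected numerator: |0.008491| − 0.002358 = 0.006133.
Under H₀, SE = √(p₀(1−p₀)/n) = √(0.35·0.65/212) = √0.001073113 = 0.032758.
z = (+)0.006133/0.032758 = 0.187.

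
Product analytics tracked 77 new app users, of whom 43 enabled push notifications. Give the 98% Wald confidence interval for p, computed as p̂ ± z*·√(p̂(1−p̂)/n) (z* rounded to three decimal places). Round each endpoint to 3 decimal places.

(0.427, 0.690)

p̂ = 43/77 = 0.55844.
SE(p̂) = √(0.55844·0.44156/77) = 0.056590.
For 98% confidence, z* = 2.326.
Margin = 2.326·0.056590 = 0.13163.
CI: 0.55844 ± 0.13163 = (0.427, 0.690).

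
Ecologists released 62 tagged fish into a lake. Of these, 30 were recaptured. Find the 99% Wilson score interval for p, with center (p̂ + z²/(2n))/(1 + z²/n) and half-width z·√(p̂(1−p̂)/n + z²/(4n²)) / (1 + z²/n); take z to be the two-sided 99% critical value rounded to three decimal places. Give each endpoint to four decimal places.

p̂ = 30/62 = 0.48387; z = 2.576, so z² = 6.635776.
1 + z²/n = 1.107029.
Adjusted center: (0.48387 + z²/(2n))/1.107029 = 0.48543.
Radicand: p̂(1−p̂)/n + z²/(4n²) = 0.004028062 + 0.000431567 = 0.004459629.
Half-width = z·√(radicand)/denom = 2.576·0.066780/1.107029 = 0.15539.
So the interval runs from 0.3300 to 0.6408.

(0.3300, 0.6408)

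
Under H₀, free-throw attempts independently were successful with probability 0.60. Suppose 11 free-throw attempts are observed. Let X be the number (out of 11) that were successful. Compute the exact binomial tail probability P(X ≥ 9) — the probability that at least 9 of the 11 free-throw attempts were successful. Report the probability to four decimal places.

P = 0.1189

X ~ Binomial(n=11, p=0.60).
P(X ≥ 9) = C(11,9)·0.60^9·0.40^2 + C(11,10)·0.60^10·0.40^1 + C(11,11)·0.60^11·0.40^0.
= 0.088684 + 0.026605 + 0.003628 = 0.1189.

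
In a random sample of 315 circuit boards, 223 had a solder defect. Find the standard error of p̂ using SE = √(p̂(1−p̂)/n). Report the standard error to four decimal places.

SE = 0.0256

p̂ = 223/315 = 0.70794.
p̂(1−p̂) = 0.206761.
SE = √(0.206761/315) = 0.0256.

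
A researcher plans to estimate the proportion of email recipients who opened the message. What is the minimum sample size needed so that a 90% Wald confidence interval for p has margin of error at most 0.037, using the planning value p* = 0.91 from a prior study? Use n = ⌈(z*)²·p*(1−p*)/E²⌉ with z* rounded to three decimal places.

z* = 1.645 at the 90% level.
p*(1−p*) = 0.91·0.09 = 0.0819.
(z*)²·p*(1−p*)/E² = 2.706025·0.0819/0.001369 = 161.887.
⌈161.887⌉ = 162.

n = 162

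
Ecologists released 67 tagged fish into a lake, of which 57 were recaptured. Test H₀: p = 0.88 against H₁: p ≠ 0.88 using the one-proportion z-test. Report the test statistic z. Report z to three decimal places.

The sample proportion is 57/67 = 0.85075.
Null standard error: √(0.88·0.12/67) = √0.001576119 = 0.039700.
z = (p̂ − p₀)/SE = (0.85075 − 0.88)/0.039700 = -0.737.

z = -0.737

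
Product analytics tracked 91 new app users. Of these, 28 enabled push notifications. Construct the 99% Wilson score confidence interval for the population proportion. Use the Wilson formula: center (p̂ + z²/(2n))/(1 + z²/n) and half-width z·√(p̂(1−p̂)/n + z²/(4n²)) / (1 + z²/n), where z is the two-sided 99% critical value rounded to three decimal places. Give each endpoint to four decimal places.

Here p̂ = 28/91 = 0.30769 and z = 2.576 (z² = 6.635776).
1 + z²/n = 1.072921.
Adjusted center: (0.30769 + z²/(2n))/1.072921 = 0.32076.
Radicand: p̂(1−p̂)/n + z²/(4n²) = 0.002340854 + 0.000200331 = 0.002541185.
Half-width = z·√(radicand)/denom = 2.576·0.050410/1.072921 = 0.12103.
CI: 0.32076 ± 0.12103 = (0.1997, 0.4418).

(0.1997, 0.4418)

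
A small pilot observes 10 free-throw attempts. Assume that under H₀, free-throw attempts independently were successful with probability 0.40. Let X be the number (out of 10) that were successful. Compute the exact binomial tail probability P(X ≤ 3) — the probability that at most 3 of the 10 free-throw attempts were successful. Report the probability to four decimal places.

X is binomial with n = 10 and p = 0.40.
P(X ≤ 3) = C(10,0)·0.40^0·0.60^10 + C(10,1)·0.40^1·0.60^9 + C(10,2)·0.40^2·0.60^8 + C(10,3)·0.40^3·0.60^7.
= 0.006047 + 0.040311 + 0.120932 + 0.214991 = 0.3823.

P = 0.3823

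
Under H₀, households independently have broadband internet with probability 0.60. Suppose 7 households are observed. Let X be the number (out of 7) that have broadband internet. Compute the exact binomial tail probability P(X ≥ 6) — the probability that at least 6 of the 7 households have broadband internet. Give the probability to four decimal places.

X ~ Binomial(n=7, p=0.60).
P(X ≥ 6) = C(7,6)·0.60^6·0.40^1 + C(7,7)·0.60^7·0.40^0.
= 0.130637 + 0.027994 = 0.1586.

P = 0.1586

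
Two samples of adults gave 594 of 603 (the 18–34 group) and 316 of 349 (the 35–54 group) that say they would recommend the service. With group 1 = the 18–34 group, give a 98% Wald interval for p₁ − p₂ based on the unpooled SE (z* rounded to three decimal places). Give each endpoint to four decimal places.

(0.0414, 0.1178)

p̂₁ = 0.98507, p̂₂ = 0.90544, so the observed difference is 0.07963.
Unpooled SE = √(p̂₁(1−p̂₁)/n₁ + p̂₂(1−p̂₂)/n₂) = √(0.000024382 + 0.000245315) = 0.016422.
For 98% confidence, z* = 2.326. Margin of error = 0.03820.
So the interval runs from 0.0414 to 0.1178.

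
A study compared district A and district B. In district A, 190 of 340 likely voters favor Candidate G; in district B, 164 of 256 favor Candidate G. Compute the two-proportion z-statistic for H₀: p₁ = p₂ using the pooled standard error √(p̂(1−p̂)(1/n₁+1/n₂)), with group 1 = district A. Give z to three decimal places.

z = -2.013

p̂₁ = 190/340 = 0.55882, p̂₂ = 164/256 = 0.64062.
Pooling: p̂ = 354/596 = 0.59396.
SE = √[p̂(1−p̂)(1/n₁+1/n₂)] = √[0.59396·0.40604·(1/340+1/256)] ≈ 0.040637.
z = (p̂₁ − p̂₂)/SE = (0.55882 − 0.64062)/0.040637 = -0.08180/0.040637 = -2.013.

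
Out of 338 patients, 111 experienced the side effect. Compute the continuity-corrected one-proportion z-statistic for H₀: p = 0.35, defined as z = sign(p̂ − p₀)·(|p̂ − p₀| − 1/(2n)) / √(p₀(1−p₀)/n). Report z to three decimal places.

The sample proportion is 111/338 = 0.32840. p̂ − p₀ = -0.021598.
1/(2n) = 0.001479.
Corrected numerator: |-0.021598| − 0.001479 = 0.020119.
Under H₀, SE = √(p₀(1−p₀)/n) = √(0.35·0.65/338) = √0.000673077 = 0.025944.
z = (−)0.020119/0.025944 = -0.775.

z = -0.775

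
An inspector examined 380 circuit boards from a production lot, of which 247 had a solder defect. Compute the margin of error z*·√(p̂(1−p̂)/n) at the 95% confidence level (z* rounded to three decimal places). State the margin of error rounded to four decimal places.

With x = 247 successes in n = 380, p̂ = 0.65000.
SE(p̂) = √(0.65000·0.35000/380) = 0.024468.
z* = 1.960 at the 95% level.
Margin of error = z*·SE = 1.960 × 0.024468 = 0.0480.

ME = 0.0480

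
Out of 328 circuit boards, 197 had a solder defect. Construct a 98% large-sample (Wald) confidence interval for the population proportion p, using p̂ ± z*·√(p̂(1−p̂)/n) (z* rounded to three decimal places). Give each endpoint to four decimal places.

(0.5377, 0.6635)

With x = 197 successes in n = 328, p̂ = 0.60061.
SE(p̂) = √(0.60061·0.39939/328) = 0.027043.
The 98% critical value is z* = 2.326.
Margin of error: 2.326 × 0.027043 = 0.06290.
Interval: 0.60061 ± 0.06290 → (0.5377, 0.6635).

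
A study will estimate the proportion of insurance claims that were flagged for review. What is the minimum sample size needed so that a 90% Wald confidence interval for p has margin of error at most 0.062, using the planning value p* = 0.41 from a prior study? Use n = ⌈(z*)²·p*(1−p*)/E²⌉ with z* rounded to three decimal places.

n = 171

The 90% critical value is z* = 1.645.
p*(1−p*) = 0.41·0.59 = 0.2419.
Required n before rounding: 2.706025 × 0.2419 / 0.062² = 170.288.
Rounding up, n = 171.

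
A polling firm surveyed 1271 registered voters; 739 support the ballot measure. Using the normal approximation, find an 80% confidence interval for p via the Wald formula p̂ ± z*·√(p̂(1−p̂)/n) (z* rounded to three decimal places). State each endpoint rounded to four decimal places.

(0.5637, 0.5992)

Sample proportion p̂ = 739/1271 = 0.58143.
SE(p̂) = √(0.58143·0.41857/1271) = 0.013838.
The 80% critical value is z* = 1.282.
Margin = 1.282·0.013838 = 0.01774.
Interval: 0.58143 ± 0.01774 → (0.5637, 0.5992).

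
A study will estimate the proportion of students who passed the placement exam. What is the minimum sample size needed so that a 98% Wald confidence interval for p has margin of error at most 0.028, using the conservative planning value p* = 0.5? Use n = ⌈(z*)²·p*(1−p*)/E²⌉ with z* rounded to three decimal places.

z* = 2.326 at the 98% level.
p*(1−p*) = 0.2500.
(z*)²·p*(1−p*)/E² = 5.410276·0.2500/0.000784 = 1725.216.
⌈1725.216⌉ = 1726.

n = 1726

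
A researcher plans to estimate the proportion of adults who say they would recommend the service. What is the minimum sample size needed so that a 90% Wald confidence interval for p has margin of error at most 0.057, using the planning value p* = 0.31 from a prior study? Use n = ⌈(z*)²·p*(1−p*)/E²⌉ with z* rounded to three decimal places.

z* = 1.645 at the 90% level.
p*(1−p*) = 0.31·0.69 = 0.2139.
(z*)²·p*(1−p*)/E² = 2.706025·0.2139/0.003249 = 178.153.
⌈178.153⌉ = 179.

n = 179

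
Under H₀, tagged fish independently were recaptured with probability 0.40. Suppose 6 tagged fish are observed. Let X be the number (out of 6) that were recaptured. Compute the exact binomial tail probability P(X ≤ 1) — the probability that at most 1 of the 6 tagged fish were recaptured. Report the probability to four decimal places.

X ~ Binomial(n=6, p=0.40).
P(X ≤ 1) = C(6,0)·0.40^0·0.60^6 + C(6,1)·0.40^1·0.60^5.
= 0.046656 + 0.186624 = 0.2333.

P = 0.2333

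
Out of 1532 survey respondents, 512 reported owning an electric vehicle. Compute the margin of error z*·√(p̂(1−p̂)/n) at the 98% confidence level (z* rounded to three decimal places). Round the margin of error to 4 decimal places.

ME = 0.0280

Sample proportion p̂ = 512/1532 = 0.33420.
SE(p̂) = √(0.33420·0.66580/1532) = 0.012052.
The 98% critical value is z* = 2.326.
So ME = 0.0280.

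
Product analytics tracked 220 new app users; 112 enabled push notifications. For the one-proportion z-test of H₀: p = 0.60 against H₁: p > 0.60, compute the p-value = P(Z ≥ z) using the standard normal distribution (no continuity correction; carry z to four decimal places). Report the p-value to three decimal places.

p-value = 0.997

The sample proportion is 112/220 = 0.50909.
Null standard error: √(0.60·0.40/220) = √0.001090909 = 0.033029.
Test statistic (full precision, shown to 4 dp): z = (112/220 − 0.60)/SE₀ ≈ -2.7524.
p-value = P(Z ≥ z) with z = -2.7524 → 0.997.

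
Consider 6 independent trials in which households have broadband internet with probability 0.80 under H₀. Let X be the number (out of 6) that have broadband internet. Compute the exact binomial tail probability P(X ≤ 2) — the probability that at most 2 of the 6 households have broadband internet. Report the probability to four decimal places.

X ~ Binomial(n=6, p=0.80).
P(X ≤ 2) = C(6,0)·0.80^0·0.20^6 + C(6,1)·0.80^1·0.20^5 + C(6,2)·0.80^2·0.20^4.
= 0.000064 + 0.001536 + 0.015360 = 0.0170.

P = 0.0170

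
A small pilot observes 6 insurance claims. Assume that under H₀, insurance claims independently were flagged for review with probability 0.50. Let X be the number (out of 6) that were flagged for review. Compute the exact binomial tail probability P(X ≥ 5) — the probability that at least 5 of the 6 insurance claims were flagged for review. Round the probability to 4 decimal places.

X ~ Binomial(n=6, p=0.50).
P(X ≥ 5) = C(6,5)·0.50^5·0.50^1 + C(6,6)·0.50^6·0.50^0.
= 0.093750 + 0.015625 = 0.1094.

P = 0.1094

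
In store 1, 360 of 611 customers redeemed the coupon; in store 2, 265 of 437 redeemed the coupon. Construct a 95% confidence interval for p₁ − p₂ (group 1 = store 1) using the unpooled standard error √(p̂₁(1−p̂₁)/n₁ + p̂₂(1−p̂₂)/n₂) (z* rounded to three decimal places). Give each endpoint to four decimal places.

(-0.0774, 0.0430)

p̂₁ = 360/611 = 0.58920, p̂₂ = 265/437 = 0.60641; p̂₁ − p̂₂ = -0.01721.
Unpooled SE = √(p̂₁(1−p̂₁)/n₁ + p̂₂(1−p̂₂)/n₂) = √(0.000396144 + 0.000546173) = 0.030697.
z* = 1.960 at the 95% level. Margin = 1.960·0.030697 = 0.06017.
So the interval runs from -0.0774 to 0.0430.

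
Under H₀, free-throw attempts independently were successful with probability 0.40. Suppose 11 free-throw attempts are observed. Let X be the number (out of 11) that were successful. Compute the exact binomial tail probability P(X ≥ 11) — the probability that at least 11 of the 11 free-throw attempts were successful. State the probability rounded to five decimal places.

P = 0.00004

X is binomial with n = 11 and p = 0.40.
P(X ≥ 11) = C(11,11)·0.40^11·0.60^0.
= 0.000042 = 0.00004.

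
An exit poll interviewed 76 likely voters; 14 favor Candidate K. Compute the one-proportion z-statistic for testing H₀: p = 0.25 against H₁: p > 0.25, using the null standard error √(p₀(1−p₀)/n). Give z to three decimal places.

z = -1.325

p̂ = 14/76 = 0.18421.
SE₀ = √(0.25·0.75/76) = 0.049670.
z = (0.18421 − 0.25)/0.049670 = -0.06579/0.049670 = -1.325.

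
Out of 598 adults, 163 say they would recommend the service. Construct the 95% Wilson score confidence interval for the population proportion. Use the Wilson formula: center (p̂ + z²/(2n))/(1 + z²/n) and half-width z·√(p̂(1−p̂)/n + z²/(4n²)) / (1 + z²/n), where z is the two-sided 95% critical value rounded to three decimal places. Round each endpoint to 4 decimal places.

(0.2384, 0.3096)

Here p̂ = 163/598 = 0.27258 and z = 1.960 (z² = 3.841600).
1 + z²/n = 1.006424.
Adjusted center: (0.27258 + z²/(2n))/1.006424 = 0.27403.
Radicand: p̂(1−p̂)/n + z²/(4n²) = 0.000331569 + 0.000002686 = 0.000334255.
Half-width = z·√(radicand)/denom = 1.960·0.018283/1.006424 = 0.03561.
Interval: 0.27403 ± 0.03561 → (0.2384, 0.3096).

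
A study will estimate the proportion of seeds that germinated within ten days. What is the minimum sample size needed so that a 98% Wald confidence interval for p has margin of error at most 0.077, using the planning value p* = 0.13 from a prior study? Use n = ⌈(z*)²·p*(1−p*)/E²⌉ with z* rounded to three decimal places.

n = 104

z* = 2.326 at the 98% level.
p*(1−p*) = 0.1131.
(z*)²·p*(1−p*)/E² = 5.410276·0.1131/0.005929 = 103.205.
⌈103.205⌉ = 104.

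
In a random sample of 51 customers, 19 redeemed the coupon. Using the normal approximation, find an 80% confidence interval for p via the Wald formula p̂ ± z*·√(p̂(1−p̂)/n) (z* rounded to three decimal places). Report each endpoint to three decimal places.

(0.286, 0.459)

p̂ = 19/51 = 0.37255.
SE = √(p̂(1−p̂)/n) = √(0.233756/51) = 0.067701.
The 80% critical value is z* = 1.282.
Margin of error: 1.282 × 0.067701 = 0.08679.
CI: 0.37255 ± 0.08679 = (0.286, 0.459).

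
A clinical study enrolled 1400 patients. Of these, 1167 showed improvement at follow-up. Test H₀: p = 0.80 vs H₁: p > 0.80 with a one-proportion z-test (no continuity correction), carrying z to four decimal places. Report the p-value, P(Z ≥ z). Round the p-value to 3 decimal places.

With x = 1167 successes in n = 1400, p̂ = 0.83357.
SE₀ = √(0.80·0.20/1400) = 0.010690.
z = (p̂ − p₀)/SE = (1167/1400 − 0.80)/0.010690 ≈ 3.1403.
p-value = P(Z ≥ z) with z = 3.1403 → 0.001.

p-value = 0.001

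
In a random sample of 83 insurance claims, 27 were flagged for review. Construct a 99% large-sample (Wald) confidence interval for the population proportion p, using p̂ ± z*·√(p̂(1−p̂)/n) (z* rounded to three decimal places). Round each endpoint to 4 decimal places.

(0.1928, 0.4578)

p̂ = 27/83 = 0.32530.
Standard error of p̂: √(0.219480/83) = √0.002644341 = 0.051423.
The 99% critical value is z* = 2.576.
Margin = 2.576·0.051423 = 0.13247.
CI: 0.32530 ± 0.13247 = (0.1928, 0.4578).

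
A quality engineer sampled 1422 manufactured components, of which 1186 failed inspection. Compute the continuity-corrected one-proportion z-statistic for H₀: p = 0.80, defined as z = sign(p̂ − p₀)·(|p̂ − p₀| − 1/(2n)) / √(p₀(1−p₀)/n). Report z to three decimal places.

p̂ = 1186/1422 = 0.83404. p̂ − p₀ = 0.034037.
Continuity correction 1/(2n) = 1/2844 = 0.000352.
Corrected numerator: |0.034037| − 0.000352 = 0.033685.
Null standard error: √(0.80·0.20/1422) = √0.000112518 = 0.010607.
z = +0.033685/0.010607 = 3.176.

z = 3.176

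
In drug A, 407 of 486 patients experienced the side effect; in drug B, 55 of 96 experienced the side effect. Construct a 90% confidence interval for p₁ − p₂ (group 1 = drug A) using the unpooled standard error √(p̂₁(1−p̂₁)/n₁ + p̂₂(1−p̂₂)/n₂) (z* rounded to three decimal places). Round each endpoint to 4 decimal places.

p̂₁ = 0.83745, p̂₂ = 0.57292, so the observed difference is 0.26453.
SE = √(0.000280100 + 0.002548783) = √0.002828883 = 0.053187.
For 90% confidence, z* = 1.645. Margin = 1.645·0.053187 = 0.08749.
CI: 0.26453 ± 0.08749 = (0.1770, 0.3520).

(0.1770, 0.3520)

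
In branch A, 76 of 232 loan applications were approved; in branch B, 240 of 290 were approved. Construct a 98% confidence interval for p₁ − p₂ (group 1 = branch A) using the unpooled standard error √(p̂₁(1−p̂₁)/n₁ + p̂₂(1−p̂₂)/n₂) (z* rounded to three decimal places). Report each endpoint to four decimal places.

(-0.5883, -0.4117)

p̂₁ = 0.32759, p̂₂ = 0.82759, so the observed difference is -0.50000.
SE = √(0.000949455 + 0.000492025) = √0.001441480 = 0.037967.
z* = 2.326 at the 98% level. Margin of error = 0.08831.
So the interval runs from -0.5883 to -0.4117.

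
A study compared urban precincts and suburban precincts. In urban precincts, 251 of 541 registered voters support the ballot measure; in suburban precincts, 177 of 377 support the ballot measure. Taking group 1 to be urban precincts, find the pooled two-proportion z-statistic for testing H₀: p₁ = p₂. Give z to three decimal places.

z = -0.166

Sample proportions: p̂₁ = 251/541 = 0.46396 and p̂₂ = 177/377 = 0.46950.
Pooled p̂ = (251+177)/(541+377) = 428/918 = 0.46623.
SE = √[p̂(1−p̂)(1/n₁+1/n₂)] = √[0.46623·0.53377·(1/541+1/377)] ≈ 0.033468.
z = (p̂₁ − p̂₂)/SE = (0.46396 − 0.46950)/0.033468 = -0.00554/0.033468 = -0.166.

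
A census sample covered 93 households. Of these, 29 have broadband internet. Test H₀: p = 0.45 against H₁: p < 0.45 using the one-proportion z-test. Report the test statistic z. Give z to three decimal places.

z = -2.678

The sample proportion is 29/93 = 0.31183.
Null standard error: √(0.45·0.55/93) = √0.002661290 = 0.051588.
z = (p̂ − p₀)/SE = (0.31183 − 0.45)/0.051588 = -2.678.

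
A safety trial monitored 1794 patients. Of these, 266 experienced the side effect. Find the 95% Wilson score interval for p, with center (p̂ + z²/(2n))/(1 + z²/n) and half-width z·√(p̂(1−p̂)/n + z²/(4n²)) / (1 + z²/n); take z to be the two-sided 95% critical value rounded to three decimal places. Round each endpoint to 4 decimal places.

(0.1326, 0.1655)

Here p̂ = 266/1794 = 0.14827 and z = 1.960 (z² = 3.841600).
1 + z²/n = 1.002141.
Adjusted center: (0.14827 + z²/(2n))/1.002141 = 0.14902.
Radicand: p̂(1−p̂)/n + z²/(4n²) = 0.000070394 + 0.000000298 = 0.000070692.
Half-width = 1.960·√0.000070692/1.002141 = 0.01644.
CI: 0.14902 ± 0.01644 = (0.1326, 0.1655).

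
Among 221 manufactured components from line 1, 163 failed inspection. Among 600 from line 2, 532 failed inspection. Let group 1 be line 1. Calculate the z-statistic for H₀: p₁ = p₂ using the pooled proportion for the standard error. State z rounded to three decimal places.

z = -5.257

Sample proportions: p̂₁ = 163/221 = 0.73756 and p̂₂ = 532/600 = 0.88667.
Pooled p̂ = (163+532)/(221+600) = 695/821 = 0.84653.
SE = √[p̂(1−p̂)(1/n₁+1/n₂)] = √[0.84653·0.15347·(1/221+1/600)] ≈ 0.028362.
z = (p̂₁ − p̂₂)/SE = (0.73756 − 0.88667)/0.028362 = -0.14911/0.028362 = -5.257.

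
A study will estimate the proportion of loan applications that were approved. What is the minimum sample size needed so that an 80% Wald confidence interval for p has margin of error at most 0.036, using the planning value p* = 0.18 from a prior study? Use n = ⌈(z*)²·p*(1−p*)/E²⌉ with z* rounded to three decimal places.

The 80% critical value is z* = 1.282.
p*(1−p*) = 0.1476.
(z*)²·p*(1−p*)/E² = 1.643524·0.1476/0.001296 = 187.179.
Rounding up, n = 188.

n = 188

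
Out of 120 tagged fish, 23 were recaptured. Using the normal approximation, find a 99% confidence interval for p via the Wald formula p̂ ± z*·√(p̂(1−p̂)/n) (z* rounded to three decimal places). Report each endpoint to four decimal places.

Sample proportion p̂ = 23/120 = 0.19167.
SE = √(p̂(1−p̂)/n) = √(0.154931/120) = 0.035932.
The 99% critical value is z* = 2.576.
Margin = 2.576·0.035932 = 0.09256.
Interval: 0.19167 ± 0.09256 → (0.0991, 0.2842).

(0.0991, 0.2842)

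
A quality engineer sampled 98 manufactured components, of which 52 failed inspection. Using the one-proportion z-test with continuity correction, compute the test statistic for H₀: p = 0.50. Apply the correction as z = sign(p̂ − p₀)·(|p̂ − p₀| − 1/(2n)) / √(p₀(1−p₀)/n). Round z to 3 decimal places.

p̂ = 52/98 = 0.53061. p̂ − p₀ = 0.030612.
1/(2n) = 0.005102.
Corrected numerator: |0.030612| − 0.005102 = 0.025510.
Null standard error: √(0.50·0.50/98) = √0.002551020 = 0.050508.
z = (+)0.025510/0.050508 = 0.505.

z = 0.505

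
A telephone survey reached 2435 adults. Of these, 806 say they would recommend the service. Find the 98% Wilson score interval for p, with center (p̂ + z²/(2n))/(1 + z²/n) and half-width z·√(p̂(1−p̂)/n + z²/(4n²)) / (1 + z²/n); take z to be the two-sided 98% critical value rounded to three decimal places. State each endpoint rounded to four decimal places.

(0.3092, 0.3535)

p̂ = 806/2435 = 0.33101; z = 2.326, so z² = 5.410276.
Denominator 1 + z²/n = 1 + 5.410276/2435 = 1.002222.
Center = (0.33101 + 0.001111)/1.002222 = 0.33138.
Radicand: p̂(1−p̂)/n + z²/(4n²) = 0.000090941 + 0.000000228 = 0.000091169.
Half-width = 2.326·√0.000091169/1.002222 = 0.02216.
So the interval runs from 0.3092 to 0.3535.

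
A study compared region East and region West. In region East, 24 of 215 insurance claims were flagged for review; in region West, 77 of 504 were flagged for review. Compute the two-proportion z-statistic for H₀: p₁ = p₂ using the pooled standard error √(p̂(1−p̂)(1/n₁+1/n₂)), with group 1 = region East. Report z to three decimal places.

z = -1.454

Sample proportions: p̂₁ = 24/215 = 0.11163 and p̂₂ = 77/504 = 0.15278.
Pooling: p̂ = 101/719 = 0.14047.
SE = √[p̂(1−p̂)(1/n₁+1/n₂)] = √[0.14047·0.85953·(1/215+1/504)] ≈ 0.028305.
z = (p̂₁ − p̂₂)/SE = (0.11163 − 0.15278)/0.028305 = -0.04115/0.028305 = -1.454.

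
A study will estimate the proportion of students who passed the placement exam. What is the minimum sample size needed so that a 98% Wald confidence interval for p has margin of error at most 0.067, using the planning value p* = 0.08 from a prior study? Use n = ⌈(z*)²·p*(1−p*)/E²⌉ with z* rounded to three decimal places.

The 98% critical value is z* = 2.326.
p*(1−p*) = 0.0736.
Required n before rounding: 5.410276 × 0.0736 / 0.067² = 88.705.
Rounding up, n = 89.

n = 89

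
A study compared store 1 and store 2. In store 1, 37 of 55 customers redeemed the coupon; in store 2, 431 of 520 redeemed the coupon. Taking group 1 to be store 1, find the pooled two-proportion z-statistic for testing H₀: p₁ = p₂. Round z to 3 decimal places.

Sample proportions: p̂₁ = 37/55 = 0.67273 and p̂₂ = 431/520 = 0.82885.
Pooled p̂ = (37+431)/(55+520) = 468/575 = 0.81391.
SE = √[p̂(1−p̂)(1/n₁+1/n₂)] = √[0.81391·0.18609·(1/55+1/520)] ≈ 0.055182.
z = -0.15612/0.055182 = -2.829.

z = -2.829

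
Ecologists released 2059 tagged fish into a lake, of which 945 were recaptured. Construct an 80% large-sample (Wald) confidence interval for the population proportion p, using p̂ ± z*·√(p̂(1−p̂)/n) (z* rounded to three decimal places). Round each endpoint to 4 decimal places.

The sample proportion is 945/2059 = 0.45896.
SE = √(p̂(1−p̂)/n) = √(0.248316/2059) = 0.010982.
z* = 1.282 at the 80% level.
Margin of error: 1.282 × 0.010982 = 0.01408.
Interval: 0.45896 ± 0.01408 → (0.4449, 0.4730).

(0.4449, 0.4730)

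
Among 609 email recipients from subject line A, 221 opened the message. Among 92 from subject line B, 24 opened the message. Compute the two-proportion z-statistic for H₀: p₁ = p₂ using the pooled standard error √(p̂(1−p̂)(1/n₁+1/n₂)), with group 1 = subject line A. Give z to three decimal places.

z = 1.913

Sample proportions: p̂₁ = 221/609 = 0.36289 and p̂₂ = 24/92 = 0.26087.
Pooling: p̂ = 245/701 = 0.34950.
SE = √[p̂(1−p̂)(1/n₁+1/n₂)] = √[0.34950·0.65050·(1/609+1/92)] ≈ 0.053334.
z = 0.10202/0.053334 = 1.913.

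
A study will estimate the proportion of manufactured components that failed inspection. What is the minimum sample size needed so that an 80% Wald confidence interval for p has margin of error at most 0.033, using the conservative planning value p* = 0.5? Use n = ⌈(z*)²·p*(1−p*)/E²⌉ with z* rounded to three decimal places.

z* = 1.282 at the 80% level.
p*(1−p*) = 0.2500.
Required n before rounding: 1.643524 × 0.2500 / 0.033² = 377.301.
⌈377.301⌉ = 378.

n = 378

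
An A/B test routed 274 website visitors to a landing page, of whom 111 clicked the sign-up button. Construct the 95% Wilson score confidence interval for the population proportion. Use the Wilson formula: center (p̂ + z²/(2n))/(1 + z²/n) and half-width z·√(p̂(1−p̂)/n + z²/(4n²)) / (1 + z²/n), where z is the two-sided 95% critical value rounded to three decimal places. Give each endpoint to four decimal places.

(0.3487, 0.4642)

p̂ = 111/274 = 0.40511; z = 1.960, so z² = 3.841600.
1 + z²/n = 1.014020.
Center = (0.40511 + 0.007010)/1.014020 = 0.40642.
Radicand: p̂(1−p̂)/n + z²/(4n²) = 0.000879547 + 0.000012792 = 0.000892339.
Half-width = z·√(radicand)/denom = 1.960·0.029872/1.014020 = 0.05774.
So the interval runs from 0.3487 to 0.4642.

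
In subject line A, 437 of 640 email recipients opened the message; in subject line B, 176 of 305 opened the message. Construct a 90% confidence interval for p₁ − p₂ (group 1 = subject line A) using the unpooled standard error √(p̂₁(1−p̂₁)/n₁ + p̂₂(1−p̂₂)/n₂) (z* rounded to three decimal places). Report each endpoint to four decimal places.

p̂₁ = 0.68281, p̂₂ = 0.57705, so the observed difference is 0.10576.
Unpooled SE = √(p̂₁(1−p̂₁)/n₁ + p̂₂(1−p̂₂)/n₂) = √(0.000338406 + 0.000800208) = 0.033743.
For 90% confidence, z* = 1.645. Margin of error = 0.05551.
CI: 0.10576 ± 0.05551 = (0.0503, 0.1613).

(0.0503, 0.1613)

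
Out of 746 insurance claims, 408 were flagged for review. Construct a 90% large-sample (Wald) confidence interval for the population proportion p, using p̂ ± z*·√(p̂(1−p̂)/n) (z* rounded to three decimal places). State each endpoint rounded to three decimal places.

p̂ = 408/746 = 0.54692.
SE = √(p̂(1−p̂)/n) = √(0.247799/746) = 0.018226.
For 90% confidence, z* = 1.645.
Margin = 1.645·0.018226 = 0.02998.
So the interval runs from 0.517 to 0.577.

(0.517, 0.577)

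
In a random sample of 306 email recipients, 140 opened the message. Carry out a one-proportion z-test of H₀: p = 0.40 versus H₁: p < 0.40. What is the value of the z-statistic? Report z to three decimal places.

The sample proportion is 140/306 = 0.45752.
SE₀ = √(0.40·0.60/306) = 0.028006.
Test statistic: z = 0.05752/0.028006 = 2.054.

z = 2.054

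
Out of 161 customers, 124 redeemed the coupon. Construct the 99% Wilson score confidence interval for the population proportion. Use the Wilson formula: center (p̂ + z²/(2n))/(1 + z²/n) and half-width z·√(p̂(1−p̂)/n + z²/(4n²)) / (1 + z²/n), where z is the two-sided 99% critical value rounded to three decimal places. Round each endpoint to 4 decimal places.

Here p̂ = 124/161 = 0.77019 and z = 2.576 (z² = 6.635776).
1 + z²/n = 1.041216.
Adjusted center: (0.77019 + z²/(2n))/1.041216 = 0.75949.
Radicand: p̂(1−p̂)/n + z²/(4n²) = 0.001099375 + 0.000064000 = 0.001163375.
Half-width = z·√(radicand)/denom = 2.576·0.034108/1.041216 = 0.08438.
So the interval runs from 0.6751 to 0.8439.

(0.6751, 0.8439)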